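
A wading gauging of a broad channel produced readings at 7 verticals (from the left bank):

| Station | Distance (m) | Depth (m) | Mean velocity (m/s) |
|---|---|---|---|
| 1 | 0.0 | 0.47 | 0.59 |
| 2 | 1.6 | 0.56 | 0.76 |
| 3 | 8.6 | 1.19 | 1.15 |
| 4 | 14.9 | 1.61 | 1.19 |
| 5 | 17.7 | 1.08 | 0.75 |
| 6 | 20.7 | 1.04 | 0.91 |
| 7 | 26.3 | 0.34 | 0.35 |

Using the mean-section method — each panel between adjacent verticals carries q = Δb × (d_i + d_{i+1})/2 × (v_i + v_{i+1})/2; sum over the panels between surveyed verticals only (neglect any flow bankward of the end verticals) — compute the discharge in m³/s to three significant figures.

25.5 m³/s

Panel 1-2: Δb = 1.6 m, d̄ = (0.47+0.56)/2 = 0.515, v̄ = (0.59+0.76)/2 = 0.675 → q = 1.6×0.515×0.675 = 0.5562 m³/s
Panel 2-3: Δb = 7 m, d̄ = (0.56+1.19)/2 = 0.875, v̄ = (0.76+1.15)/2 = 0.955 → q = 7×0.875×0.955 = 5.849 m³/s
Panel 3-4: Δb = 6.3 m, d̄ = (1.19+1.61)/2 = 1.4, v̄ = (1.15+1.19)/2 = 1.17 → q = 6.3×1.4×1.17 = 10.32 m³/s
Panel 4-5: Δb = 2.8 m, d̄ = (1.61+1.08)/2 = 1.345, v̄ = (1.19+0.75)/2 = 0.97 → q = 2.8×1.345×0.97 = 3.653 m³/s
Panel 5-6: Δb = 3 m, d̄ = (1.08+1.04)/2 = 1.06, v̄ = (0.75+0.91)/2 = 0.83 → q = 3×1.06×0.83 = 2.639 m³/s
Panel 6-7: Δb = 5.6 m, d̄ = (1.04+0.34)/2 = 0.69, v̄ = (0.91+0.35)/2 = 0.63 → q = 5.6×0.69×0.63 = 2.434 m³/s
Q = Σ q = 25.45 m³/s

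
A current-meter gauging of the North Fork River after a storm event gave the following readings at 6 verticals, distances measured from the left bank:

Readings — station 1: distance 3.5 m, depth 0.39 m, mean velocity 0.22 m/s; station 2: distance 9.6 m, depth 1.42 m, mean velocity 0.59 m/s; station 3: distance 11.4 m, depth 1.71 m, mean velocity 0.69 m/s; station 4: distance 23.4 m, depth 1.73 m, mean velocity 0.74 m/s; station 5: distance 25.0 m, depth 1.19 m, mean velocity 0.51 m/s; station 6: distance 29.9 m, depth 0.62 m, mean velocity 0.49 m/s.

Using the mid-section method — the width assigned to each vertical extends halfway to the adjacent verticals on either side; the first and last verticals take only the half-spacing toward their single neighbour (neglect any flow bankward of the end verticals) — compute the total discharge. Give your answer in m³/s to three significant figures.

w_1 = (9.6 − 3.5)/2 = 3.05 m; q_1 = 0.22 × 0.39 × 3.05 = 0.2617 m³/s
w_2 = (11.4 − 3.5)/2 = 3.95 m; q_2 = 0.59 × 1.42 × 3.95 = 3.309 m³/s
w_3 = (23.4 − 9.6)/2 = 6.9 m; q_3 = 0.69 × 1.71 × 6.9 = 8.141 m³/s
w_4 = (25.0 − 11.4)/2 = 6.8 m; q_4 = 0.74 × 1.73 × 6.8 = 8.705 m³/s
w_5 = (29.9 − 23.4)/2 = 3.25 m; q_5 = 0.51 × 1.19 × 3.25 = 1.972 m³/s
w_6 = (29.9 − 25.0)/2 = 2.45 m; q_6 = 0.49 × 0.62 × 2.45 = 0.7443 m³/s
Q = Σ qᵢ = 23.13 m³/s

23.1 m³/s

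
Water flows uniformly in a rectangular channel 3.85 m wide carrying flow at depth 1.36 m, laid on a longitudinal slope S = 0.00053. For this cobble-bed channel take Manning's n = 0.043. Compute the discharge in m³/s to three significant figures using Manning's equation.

2.41 m³/s

A = b·y = 3.85 × 1.36 = 5.236 m²
P = b + 2y = 3.85 + 2×1.36 = 6.570 m
R = A/P = 5.236/6.570 = 0.7970 m
Q = (1/n)·A·R^(2/3)·S^(1/2) = (1/0.043) × 5.236 × 0.7970^(2/3) × 0.00053^(1/2) = 2.410 m³/s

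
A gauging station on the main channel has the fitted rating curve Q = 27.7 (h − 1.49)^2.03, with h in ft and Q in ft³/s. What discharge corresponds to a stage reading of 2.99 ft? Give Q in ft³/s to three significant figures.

Q = 27.7 × (2.99 − 1.49)^2.03 = 27.7 × 1.5^2.03 = 63.09 ft³/s

63.1 ft³/s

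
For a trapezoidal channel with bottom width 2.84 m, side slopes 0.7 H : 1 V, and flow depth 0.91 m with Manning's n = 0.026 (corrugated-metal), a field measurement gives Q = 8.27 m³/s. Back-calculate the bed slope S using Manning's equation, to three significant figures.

0.00864

A = (b + z·y)·y = (2.84 + 0.7×0.91)×0.91 = 3.164 m²
P = b + 2y√(1+z²) = 2.84 + 2×0.91×√(1+0.7²) = 5.062 m
R = A/P = 3.164/5.062 = 0.6251 m
S = (Q·n / (1·A·R^(2/3)))² = (8.27×0.026 / (1×3.164×0.7311))² = 0.008640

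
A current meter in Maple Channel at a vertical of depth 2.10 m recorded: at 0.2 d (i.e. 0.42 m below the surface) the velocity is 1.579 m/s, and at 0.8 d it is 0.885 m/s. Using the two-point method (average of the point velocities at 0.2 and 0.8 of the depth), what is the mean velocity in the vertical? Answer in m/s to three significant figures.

v̄ = (1.579 + 0.885) / 2 = 1.232 m/s

1.23 m/s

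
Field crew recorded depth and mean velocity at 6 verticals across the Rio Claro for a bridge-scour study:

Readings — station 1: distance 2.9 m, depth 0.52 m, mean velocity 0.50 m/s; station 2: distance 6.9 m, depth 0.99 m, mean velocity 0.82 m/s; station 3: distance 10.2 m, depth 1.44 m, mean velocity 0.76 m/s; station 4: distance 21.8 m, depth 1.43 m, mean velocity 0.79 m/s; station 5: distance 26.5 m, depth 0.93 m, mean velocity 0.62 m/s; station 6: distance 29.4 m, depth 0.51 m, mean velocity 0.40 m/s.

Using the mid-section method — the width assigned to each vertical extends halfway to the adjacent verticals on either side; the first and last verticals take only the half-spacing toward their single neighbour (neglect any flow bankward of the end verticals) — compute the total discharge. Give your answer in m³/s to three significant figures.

w_1 = (6.9 − 2.9)/2 = 2 m; q_1 = 0.50 × 0.52 × 2 = 0.5200 m³/s
w_2 = (10.2 − 2.9)/2 = 3.65 m; q_2 = 0.82 × 0.99 × 3.65 = 2.963 m³/s
w_3 = (21.8 − 6.9)/2 = 7.45 m; q_3 = 0.76 × 1.44 × 7.45 = 8.153 m³/s
w_4 = (26.5 − 10.2)/2 = 8.15 m; q_4 = 0.79 × 1.43 × 8.15 = 9.207 m³/s
w_5 = (29.4 − 21.8)/2 = 3.8 m; q_5 = 0.62 × 0.93 × 3.8 = 2.191 m³/s
w_6 = (29.4 − 26.5)/2 = 1.45 m; q_6 = 0.40 × 0.51 × 1.45 = 0.2958 m³/s
Q = Σ qᵢ = 23.33 m³/s

23.3 m³/s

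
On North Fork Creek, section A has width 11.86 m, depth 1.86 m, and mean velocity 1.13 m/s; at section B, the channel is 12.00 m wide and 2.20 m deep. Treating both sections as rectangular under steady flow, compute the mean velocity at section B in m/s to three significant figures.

Q = A₁V₁ = (11.86×1.86) × 1.13 = 24.93 m³/s
A₂ = 12.00 × 2.20 = 26.40 m²
V₂ = Q/A₂ = 24.93/26.40 = 0.9442 m/s

0.944 m/s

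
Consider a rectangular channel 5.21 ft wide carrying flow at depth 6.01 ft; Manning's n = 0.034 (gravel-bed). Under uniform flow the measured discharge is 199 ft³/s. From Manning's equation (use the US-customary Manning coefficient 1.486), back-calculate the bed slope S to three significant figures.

0.00953

A = b·y = 5.21 × 6.01 = 31.31 ft²
P = b + 2y = 5.21 + 2×6.01 = 17.23 ft
R = A/P = 31.31/17.23 = 1.817 ft
S = (Q·n / (1.486·A·R^(2/3)))² = (199×0.034 / (1.486×31.31×1.489))² = 0.009535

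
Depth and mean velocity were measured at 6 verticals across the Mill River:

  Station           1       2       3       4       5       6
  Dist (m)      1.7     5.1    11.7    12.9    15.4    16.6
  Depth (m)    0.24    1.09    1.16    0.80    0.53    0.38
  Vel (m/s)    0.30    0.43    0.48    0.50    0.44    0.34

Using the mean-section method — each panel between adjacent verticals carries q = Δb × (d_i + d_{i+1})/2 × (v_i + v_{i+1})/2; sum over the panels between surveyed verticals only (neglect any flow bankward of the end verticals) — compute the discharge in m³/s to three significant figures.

Panel 1-2: Δb = 3.4 m, d̄ = (0.24+1.09)/2 = 0.665, v̄ = (0.30+0.43)/2 = 0.365 → q = 3.4×0.665×0.365 = 0.8253 m³/s
Panel 2-3: Δb = 6.6 m, d̄ = (1.09+1.16)/2 = 1.125, v̄ = (0.43+0.48)/2 = 0.455 → q = 6.6×1.125×0.455 = 3.378 m³/s
Panel 3-4: Δb = 1.2 m, d̄ = (1.16+0.80)/2 = 0.98, v̄ = (0.48+0.50)/2 = 0.49 → q = 1.2×0.98×0.49 = 0.5762 m³/s
Panel 4-5: Δb = 2.5 m, d̄ = (0.80+0.53)/2 = 0.665, v̄ = (0.50+0.44)/2 = 0.47 → q = 2.5×0.665×0.47 = 0.7814 m³/s
Panel 5-6: Δb = 1.2 m, d̄ = (0.53+0.38)/2 = 0.455, v̄ = (0.44+0.34)/2 = 0.39 → q = 1.2×0.455×0.39 = 0.2129 m³/s
Q = Σ q = 5.774 m³/s

5.77 m³/s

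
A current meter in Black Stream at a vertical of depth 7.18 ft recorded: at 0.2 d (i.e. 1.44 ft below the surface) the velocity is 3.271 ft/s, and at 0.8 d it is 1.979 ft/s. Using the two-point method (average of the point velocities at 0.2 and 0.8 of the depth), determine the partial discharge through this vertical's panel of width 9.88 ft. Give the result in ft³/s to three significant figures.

186 ft³/s

v̄ = (3.271 + 1.979) / 2 = 2.625 ft/s
q = v̄ × d × w = 2.625 × 7.18 × 9.88 = 186.2 ft³/s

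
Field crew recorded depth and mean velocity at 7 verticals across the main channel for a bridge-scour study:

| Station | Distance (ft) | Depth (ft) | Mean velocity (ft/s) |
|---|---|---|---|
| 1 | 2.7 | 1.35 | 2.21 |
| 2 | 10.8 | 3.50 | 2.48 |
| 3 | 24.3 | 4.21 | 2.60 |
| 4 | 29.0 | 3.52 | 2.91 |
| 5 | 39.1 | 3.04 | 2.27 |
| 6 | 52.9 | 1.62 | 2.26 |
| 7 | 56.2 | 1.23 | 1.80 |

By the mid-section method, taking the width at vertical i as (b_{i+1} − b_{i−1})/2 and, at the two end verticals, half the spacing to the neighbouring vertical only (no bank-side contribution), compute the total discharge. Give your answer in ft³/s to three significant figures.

w_1 = (10.8 − 2.7)/2 = 4.05 ft; q_1 = 2.21 × 1.35 × 4.05 = 12.08 ft³/s
w_2 = (24.3 − 2.7)/2 = 10.8 ft; q_2 = 2.48 × 3.50 × 10.8 = 93.74 ft³/s
w_3 = (29.0 − 10.8)/2 = 9.1 ft; q_3 = 2.60 × 4.21 × 9.1 = 99.61 ft³/s
w_4 = (39.1 − 24.3)/2 = 7.4 ft; q_4 = 2.91 × 3.52 × 7.4 = 75.80 ft³/s
w_5 = (52.9 − 29.0)/2 = 11.95 ft; q_5 = 2.27 × 3.04 × 11.95 = 82.46 ft³/s
w_6 = (56.2 − 39.1)/2 = 8.55 ft; q_6 = 2.26 × 1.62 × 8.55 = 31.30 ft³/s
w_7 = (56.2 − 52.9)/2 = 1.65 ft; q_7 = 1.80 × 1.23 × 1.65 = 3.653 ft³/s
Q = Σ qᵢ = 398.7 ft³/s

399 ft³/s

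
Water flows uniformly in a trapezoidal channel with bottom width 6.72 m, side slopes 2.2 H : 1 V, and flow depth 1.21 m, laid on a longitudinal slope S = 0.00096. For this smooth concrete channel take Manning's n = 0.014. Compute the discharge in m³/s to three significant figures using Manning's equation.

A = (b + z·y)·y = (6.72 + 2.2×1.21)×1.21 = 11.35 m²
P = b + 2y√(1+z²) = 6.72 + 2×1.21×√(1+2.2²) = 12.57 m
R = A/P = 11.35/12.57 = 0.9032 m
Q = (1/n)·A·R^(2/3)·S^(1/2) = (1/0.014) × 11.35 × 0.9032^(2/3) × 0.00096^(1/2) = 23.48 m³/s

23.5 m³/s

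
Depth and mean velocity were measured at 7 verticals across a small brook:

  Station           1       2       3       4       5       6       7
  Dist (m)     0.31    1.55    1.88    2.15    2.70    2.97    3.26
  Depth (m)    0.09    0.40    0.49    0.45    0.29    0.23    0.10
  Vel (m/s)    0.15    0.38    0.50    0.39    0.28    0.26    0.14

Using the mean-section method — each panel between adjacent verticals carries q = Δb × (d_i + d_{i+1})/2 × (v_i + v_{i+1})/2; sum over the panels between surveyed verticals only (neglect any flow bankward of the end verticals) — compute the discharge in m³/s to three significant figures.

Panel 1-2: Δb = 1.24 m, d̄ = (0.09+0.40)/2 = 0.245, v̄ = (0.15+0.38)/2 = 0.265 → q = 1.24×0.245×0.265 = 0.08051 m³/s
Panel 2-3: Δb = 0.33 m, d̄ = (0.40+0.49)/2 = 0.445, v̄ = (0.38+0.50)/2 = 0.44 → q = 0.33×0.445×0.44 = 0.06461 m³/s
Panel 3-4: Δb = 0.27 m, d̄ = (0.49+0.45)/2 = 0.47, v̄ = (0.50+0.39)/2 = 0.445 → q = 0.27×0.47×0.445 = 0.05647 m³/s
Panel 4-5: Δb = 0.55 m, d̄ = (0.45+0.29)/2 = 0.37, v̄ = (0.39+0.28)/2 = 0.335 → q = 0.55×0.37×0.335 = 0.06817 m³/s
Panel 5-6: Δb = 0.27 m, d̄ = (0.29+0.23)/2 = 0.26, v̄ = (0.28+0.26)/2 = 0.27 → q = 0.27×0.26×0.27 = 0.01895 m³/s
Panel 6-7: Δb = 0.29 m, d̄ = (0.23+0.10)/2 = 0.165, v̄ = (0.26+0.14)/2 = 0.2 → q = 0.29×0.165×0.2 = 0.009570 m³/s
Q = Σ q = 0.2983 m³/s

0.298 m³/s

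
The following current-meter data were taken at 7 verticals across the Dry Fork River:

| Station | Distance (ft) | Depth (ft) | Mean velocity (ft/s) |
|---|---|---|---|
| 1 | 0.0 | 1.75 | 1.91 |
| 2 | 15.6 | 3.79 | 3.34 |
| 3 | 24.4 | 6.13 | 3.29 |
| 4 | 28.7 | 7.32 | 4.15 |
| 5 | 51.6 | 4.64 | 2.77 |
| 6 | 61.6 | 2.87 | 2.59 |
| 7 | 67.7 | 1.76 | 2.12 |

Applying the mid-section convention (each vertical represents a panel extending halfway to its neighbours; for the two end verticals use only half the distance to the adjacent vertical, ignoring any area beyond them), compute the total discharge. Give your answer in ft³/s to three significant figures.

1010 ft³/s

w_1 = (15.6 − 0.0)/2 = 7.8 ft; q_1 = 1.91 × 1.75 × 7.8 = 26.07 ft³/s
w_2 = (24.4 − 0.0)/2 = 12.2 ft; q_2 = 3.34 × 3.79 × 12.2 = 154.4 ft³/s
w_3 = (28.7 − 15.6)/2 = 6.55 ft; q_3 = 3.29 × 6.13 × 6.55 = 132.1 ft³/s
w_4 = (51.6 − 24.4)/2 = 13.6 ft; q_4 = 4.15 × 7.32 × 13.6 = 413.1 ft³/s
w_5 = (61.6 − 28.7)/2 = 16.45 ft; q_5 = 2.77 × 4.64 × 16.45 = 211.4 ft³/s
w_6 = (67.7 − 51.6)/2 = 8.05 ft; q_6 = 2.59 × 2.87 × 8.05 = 59.84 ft³/s
w_7 = (67.7 − 61.6)/2 = 3.05 ft; q_7 = 2.12 × 1.76 × 3.05 = 11.38 ft³/s
Q = Σ qᵢ = 1008 ft³/s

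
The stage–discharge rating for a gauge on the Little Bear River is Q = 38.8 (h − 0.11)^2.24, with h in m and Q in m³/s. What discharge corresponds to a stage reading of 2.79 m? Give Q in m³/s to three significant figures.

Q = 38.8 × (2.79 − 0.11)^2.24 = 38.8 × 2.68^2.24 = 353.1 m³/s

353 m³/s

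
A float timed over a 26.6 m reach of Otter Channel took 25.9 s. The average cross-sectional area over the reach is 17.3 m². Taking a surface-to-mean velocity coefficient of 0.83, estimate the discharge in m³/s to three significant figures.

14.7 m³/s

v_surface = L / t̄ = 26.6 / 25.9 = 1.027 m/s
v_mean = 0.83 × 1.027 = 0.8524 m/s
Q = A × v_mean = 17.3 × 0.8524 = 14.75 m³/s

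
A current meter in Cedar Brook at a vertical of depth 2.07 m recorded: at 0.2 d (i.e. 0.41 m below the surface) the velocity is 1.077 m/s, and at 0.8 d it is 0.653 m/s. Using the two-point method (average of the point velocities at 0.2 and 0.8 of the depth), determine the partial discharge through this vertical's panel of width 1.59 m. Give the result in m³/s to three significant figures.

2.85 m³/s

v̄ = (1.077 + 0.653) / 2 = 0.8650 m/s
q = v̄ × d × w = 0.8650 × 2.07 × 1.59 = 2.847 m³/s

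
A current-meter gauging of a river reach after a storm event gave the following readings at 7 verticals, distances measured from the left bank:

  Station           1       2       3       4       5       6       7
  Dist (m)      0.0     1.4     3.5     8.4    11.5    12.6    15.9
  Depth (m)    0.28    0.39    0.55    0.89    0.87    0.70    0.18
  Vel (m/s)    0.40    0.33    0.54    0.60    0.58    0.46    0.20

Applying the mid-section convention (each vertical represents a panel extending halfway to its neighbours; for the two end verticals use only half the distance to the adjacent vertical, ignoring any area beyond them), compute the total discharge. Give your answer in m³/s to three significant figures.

w_1 = (1.4 − 0.0)/2 = 0.7 m; q_1 = 0.40 × 0.28 × 0.7 = 0.07840 m³/s
w_2 = (3.5 − 0.0)/2 = 1.75 m; q_2 = 0.33 × 0.39 × 1.75 = 0.2252 m³/s
w_3 = (8.4 − 1.4)/2 = 3.5 m; q_3 = 0.54 × 0.55 × 3.5 = 1.040 m³/s
w_4 = (11.5 − 3.5)/2 = 4 m; q_4 = 0.60 × 0.89 × 4 = 2.136 m³/s
w_5 = (12.6 − 8.4)/2 = 2.1 m; q_5 = 0.58 × 0.87 × 2.1 = 1.060 m³/s
w_6 = (15.9 − 11.5)/2 = 2.2 m; q_6 = 0.46 × 0.70 × 2.2 = 0.7084 m³/s
w_7 = (15.9 − 12.6)/2 = 1.65 m; q_7 = 0.20 × 0.18 × 1.65 = 0.05940 m³/s
Q = Σ qᵢ = 5.307 m³/s

5.31 m³/s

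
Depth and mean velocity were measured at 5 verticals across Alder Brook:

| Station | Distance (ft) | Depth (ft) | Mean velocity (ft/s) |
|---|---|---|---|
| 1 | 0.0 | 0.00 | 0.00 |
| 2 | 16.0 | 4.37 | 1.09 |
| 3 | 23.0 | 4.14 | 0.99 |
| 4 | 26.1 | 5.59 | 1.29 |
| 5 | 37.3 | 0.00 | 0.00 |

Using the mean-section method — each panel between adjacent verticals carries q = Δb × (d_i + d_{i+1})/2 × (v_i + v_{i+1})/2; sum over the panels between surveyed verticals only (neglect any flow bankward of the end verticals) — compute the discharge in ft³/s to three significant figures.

Panel 1-2: Δb = 16 ft, d̄ = (0.00+4.37)/2 = 2.185, v̄ = (0.00+1.09)/2 = 0.545 → q = 16×2.185×0.545 = 19.05 ft³/s
Panel 2-3: Δb = 7 ft, d̄ = (4.37+4.14)/2 = 4.255, v̄ = (1.09+0.99)/2 = 1.04 → q = 7×4.255×1.04 = 30.98 ft³/s
Panel 3-4: Δb = 3.1 ft, d̄ = (4.14+5.59)/2 = 4.865, v̄ = (0.99+1.29)/2 = 1.14 → q = 3.1×4.865×1.14 = 17.19 ft³/s
Panel 4-5: Δb = 11.2 ft, d̄ = (5.59+0.00)/2 = 2.795, v̄ = (1.29+0.00)/2 = 0.645 → q = 11.2×2.795×0.645 = 20.19 ft³/s
Q = Σ q = 87.41 ft³/s

87.4 ft³/s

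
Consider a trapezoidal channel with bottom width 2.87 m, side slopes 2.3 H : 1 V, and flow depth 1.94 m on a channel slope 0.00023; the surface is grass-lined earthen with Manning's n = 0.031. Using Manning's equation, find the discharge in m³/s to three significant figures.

A = (b + z·y)·y = (2.87 + 2.3×1.94)×1.94 = 14.22 m²
P = b + 2y√(1+z²) = 2.87 + 2×1.94×√(1+2.3²) = 12.60 m
R = A/P = 14.22/12.60 = 1.129 m
Q = (1/n)·A·R^(2/3)·S^(1/2) = (1/0.031) × 14.22 × 1.129^(2/3) × 0.00023^(1/2) = 7.544 m³/s

7.54 m³/s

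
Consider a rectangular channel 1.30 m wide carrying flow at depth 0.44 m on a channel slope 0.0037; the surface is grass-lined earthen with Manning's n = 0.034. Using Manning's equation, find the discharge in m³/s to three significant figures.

A = b·y = 1.30 × 0.44 = 0.5720 m²
P = b + 2y = 1.30 + 2×0.44 = 2.180 m
R = A/P = 0.5720/2.180 = 0.2624 m
Q = (1/n)·A·R^(2/3)·S^(1/2) = (1/0.034) × 0.5720 × 0.2624^(2/3) × 0.0037^(1/2) = 0.4194 m³/s

0.419 m³/s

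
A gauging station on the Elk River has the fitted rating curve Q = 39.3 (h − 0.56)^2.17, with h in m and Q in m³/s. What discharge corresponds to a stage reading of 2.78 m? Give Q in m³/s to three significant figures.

Q = 39.3 × (2.78 − 0.56)^2.17 = 39.3 × 2.22^2.17 = 221.8 m³/s

222 m³/s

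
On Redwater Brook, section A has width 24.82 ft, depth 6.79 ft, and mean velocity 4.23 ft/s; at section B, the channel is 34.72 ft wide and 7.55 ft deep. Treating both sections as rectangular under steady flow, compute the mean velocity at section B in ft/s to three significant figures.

Q = A₁V₁ = (24.82×6.79) × 4.23 = 712.9 ft³/s
A₂ = 34.72 × 7.55 = 262.1 ft²
V₂ = Q/A₂ = 712.9/262.1 = 2.719 ft/s

2.72 ft/s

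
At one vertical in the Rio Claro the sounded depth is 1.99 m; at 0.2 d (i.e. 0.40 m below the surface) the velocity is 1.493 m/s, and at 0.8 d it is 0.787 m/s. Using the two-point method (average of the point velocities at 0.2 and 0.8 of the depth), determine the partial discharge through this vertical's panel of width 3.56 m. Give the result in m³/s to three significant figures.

v̄ = (1.493 + 0.787) / 2 = 1.140 m/s
q = v̄ × d × w = 1.140 × 1.99 × 3.56 = 8.076 m³/s

8.08 m³/s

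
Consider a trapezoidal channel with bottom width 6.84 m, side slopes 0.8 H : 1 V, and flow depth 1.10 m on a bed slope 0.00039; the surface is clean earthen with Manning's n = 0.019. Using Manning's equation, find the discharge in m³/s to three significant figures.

8.10 m³/s

A = (b + z·y)·y = (6.84 + 0.8×1.10)×1.10 = 8.492 m²
P = b + 2y√(1+z²) = 6.84 + 2×1.10×√(1+0.8²) = 9.657 m
R = A/P = 8.492/9.657 = 0.8793 m
Q = (1/n)·A·R^(2/3)·S^(1/2) = (1/0.019) × 8.492 × 0.8793^(2/3) × 0.00039^(1/2) = 8.101 m³/s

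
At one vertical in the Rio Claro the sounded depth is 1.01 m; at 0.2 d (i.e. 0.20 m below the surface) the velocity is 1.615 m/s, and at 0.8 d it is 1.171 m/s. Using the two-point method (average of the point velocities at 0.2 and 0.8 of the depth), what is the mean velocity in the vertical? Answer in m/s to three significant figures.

1.39 m/s

v̄ = (1.615 + 1.171) / 2 = 1.393 m/s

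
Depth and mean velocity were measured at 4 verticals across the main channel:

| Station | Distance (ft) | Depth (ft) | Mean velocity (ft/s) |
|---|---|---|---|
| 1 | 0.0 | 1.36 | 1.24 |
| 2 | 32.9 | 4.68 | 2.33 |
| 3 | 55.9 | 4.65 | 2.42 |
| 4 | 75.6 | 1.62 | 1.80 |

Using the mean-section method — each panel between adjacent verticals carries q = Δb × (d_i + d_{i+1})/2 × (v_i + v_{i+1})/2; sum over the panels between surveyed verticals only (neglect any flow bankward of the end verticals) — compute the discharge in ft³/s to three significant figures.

562 ft³/s

Panel 1-2: Δb = 32.9 ft, d̄ = (1.36+4.68)/2 = 3.02, v̄ = (1.24+2.33)/2 = 1.785 → q = 32.9×3.02×1.785 = 177.4 ft³/s
Panel 2-3: Δb = 23 ft, d̄ = (4.68+4.65)/2 = 4.665, v̄ = (2.33+2.42)/2 = 2.375 → q = 23×4.665×2.375 = 254.8 ft³/s
Panel 3-4: Δb = 19.7 ft, d̄ = (4.65+1.62)/2 = 3.135, v̄ = (2.42+1.80)/2 = 2.11 → q = 19.7×3.135×2.11 = 130.3 ft³/s
Q = Σ q = 562.5 ft³/s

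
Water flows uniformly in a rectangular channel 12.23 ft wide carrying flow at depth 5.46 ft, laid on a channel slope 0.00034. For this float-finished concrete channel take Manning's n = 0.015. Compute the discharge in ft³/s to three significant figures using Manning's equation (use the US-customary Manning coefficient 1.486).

247 ft³/s

A = b·y = 12.23 × 5.46 = 66.78 ft²
P = b + 2y = 12.23 + 2×5.46 = 23.15 ft
R = A/P = 66.78/23.15 = 2.884 ft
Q = (1.486/n)·A·R^(2/3)·S^(1/2) = (1.486/0.015) × 66.78 × 2.884^(2/3) × 0.00034^(1/2) = 247.2 ft³/s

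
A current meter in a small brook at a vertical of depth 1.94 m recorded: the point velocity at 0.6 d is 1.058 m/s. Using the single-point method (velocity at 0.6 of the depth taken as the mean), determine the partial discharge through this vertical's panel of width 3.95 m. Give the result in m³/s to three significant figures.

8.11 m³/s

v̄ = v₀.₆ = 1.058 m/s
q = v̄ × d × w = 1.058 × 1.94 × 3.95 = 8.107 m³/s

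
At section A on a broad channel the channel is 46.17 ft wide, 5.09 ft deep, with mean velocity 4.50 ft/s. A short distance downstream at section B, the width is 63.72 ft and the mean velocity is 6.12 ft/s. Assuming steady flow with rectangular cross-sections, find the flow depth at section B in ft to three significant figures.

Q = A₁V₁ = (46.17×5.09) × 4.50 = 1058 ft³/s
d₂ = Q/(b₂ V₂) = 1058/(63.72×6.12) = 2.712 ft

2.71 ft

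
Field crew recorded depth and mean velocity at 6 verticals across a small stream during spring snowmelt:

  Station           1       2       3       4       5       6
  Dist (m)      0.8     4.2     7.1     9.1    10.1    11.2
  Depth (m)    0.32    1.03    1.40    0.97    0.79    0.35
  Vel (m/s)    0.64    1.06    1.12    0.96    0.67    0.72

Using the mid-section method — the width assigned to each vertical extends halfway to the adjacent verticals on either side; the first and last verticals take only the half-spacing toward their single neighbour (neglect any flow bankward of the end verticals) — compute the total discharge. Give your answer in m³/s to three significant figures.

w_1 = (4.2 − 0.8)/2 = 1.7 m; q_1 = 0.64 × 0.32 × 1.7 = 0.3482 m³/s
w_2 = (7.1 − 0.8)/2 = 3.15 m; q_2 = 1.06 × 1.03 × 3.15 = 3.439 m³/s
w_3 = (9.1 − 4.2)/2 = 2.45 m; q_3 = 1.12 × 1.40 × 2.45 = 3.842 m³/s
w_4 = (10.1 − 7.1)/2 = 1.5 m; q_4 = 0.96 × 0.97 × 1.5 = 1.397 m³/s
w_5 = (11.2 − 9.1)/2 = 1.05 m; q_5 = 0.67 × 0.79 × 1.05 = 0.5558 m³/s
w_6 = (11.2 − 10.1)/2 = 0.55 m; q_6 = 0.72 × 0.35 × 0.55 = 0.1386 m³/s
Q = Σ qᵢ = 9.720 m³/s

9.72 m³/s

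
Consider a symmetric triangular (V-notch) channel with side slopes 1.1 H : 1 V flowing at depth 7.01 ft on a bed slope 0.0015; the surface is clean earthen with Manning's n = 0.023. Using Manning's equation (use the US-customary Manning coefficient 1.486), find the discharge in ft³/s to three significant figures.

255 ft³/s

A = z·y² = 1.1×7.01² = 54.05 ft²
P = 2y√(1+z²) = 2×7.01×√(1+1.1²) = 20.84 ft
R = A/P = 54.05/20.84 = 2.593 ft
Q = (1.486/n)·A·R^(2/3)·S^(1/2) = (1.486/0.023) × 54.05 × 2.593^(2/3) × 0.0015^(1/2) = 255.3 ft³/s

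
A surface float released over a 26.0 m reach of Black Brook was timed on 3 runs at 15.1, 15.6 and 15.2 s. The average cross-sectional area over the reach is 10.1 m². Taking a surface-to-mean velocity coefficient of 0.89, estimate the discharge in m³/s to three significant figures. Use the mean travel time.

15.3 m³/s

t̄ = (15.1 + 15.6 + 15.2) / 3 = 15.3 s
v_surface = L / t̄ = 26.0 / 15.3 = 1.699 m/s
v_mean = 0.89 × 1.699 = 1.512 m/s
Q = A × v_mean = 10.1 × 1.512 = 15.28 m³/s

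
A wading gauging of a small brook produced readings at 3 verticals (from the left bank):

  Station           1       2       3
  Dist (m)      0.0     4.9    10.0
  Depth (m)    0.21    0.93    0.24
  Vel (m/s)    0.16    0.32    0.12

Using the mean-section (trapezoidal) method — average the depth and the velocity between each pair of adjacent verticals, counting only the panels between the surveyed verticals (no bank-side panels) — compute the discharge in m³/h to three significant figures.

4780 m³/h

Panel 1-2: Δb = 4.9 m, d̄ = (0.21+0.93)/2 = 0.57, v̄ = (0.16+0.32)/2 = 0.24 → q = 4.9×0.57×0.24 = 0.6703 m³/s
Panel 2-3: Δb = 5.1 m, d̄ = (0.93+0.24)/2 = 0.585, v̄ = (0.32+0.12)/2 = 0.22 → q = 5.1×0.585×0.22 = 0.6564 m³/s
Q = Σ q = 1.327 m³/s
= 1.327 × 3600 = 4776 m³/h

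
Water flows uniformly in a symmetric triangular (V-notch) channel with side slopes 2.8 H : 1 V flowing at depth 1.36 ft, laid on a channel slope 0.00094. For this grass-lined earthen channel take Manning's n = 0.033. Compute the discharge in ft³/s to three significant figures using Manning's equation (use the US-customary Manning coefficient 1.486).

5.31 ft³/s

A = z·y² = 2.8×1.36² = 5.179 ft²
P = 2y√(1+z²) = 2×1.36×√(1+2.8²) = 8.087 ft
R = A/P = 5.179/8.087 = 0.6404 ft
Q = (1.486/n)·A·R^(2/3)·S^(1/2) = (1.486/0.033) × 5.179 × 0.6404^(2/3) × 0.00094^(1/2) = 5.312 ft³/s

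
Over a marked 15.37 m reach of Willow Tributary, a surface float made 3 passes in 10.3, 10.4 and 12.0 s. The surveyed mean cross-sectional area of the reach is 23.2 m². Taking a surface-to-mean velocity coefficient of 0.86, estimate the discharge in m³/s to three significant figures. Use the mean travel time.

t̄ = (10.3 + 10.4 + 12.0) / 3 = 10.9 s
v_surface = L / t̄ = 15.37 / 10.9 = 1.410 m/s
v_mean = 0.86 × 1.410 = 1.213 m/s
Q = A × v_mean = 23.2 × 1.213 = 28.13 m³/s

28.1 m³/s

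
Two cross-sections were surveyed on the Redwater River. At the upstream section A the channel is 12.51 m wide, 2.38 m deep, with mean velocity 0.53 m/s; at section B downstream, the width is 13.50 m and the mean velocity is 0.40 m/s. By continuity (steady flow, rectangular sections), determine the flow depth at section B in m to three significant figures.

Q = A₁V₁ = (12.51×2.38) × 0.53 = 15.78 m³/s
d₂ = Q/(b₂ V₂) = 15.78/(13.50×0.40) = 2.922 m

2.92 m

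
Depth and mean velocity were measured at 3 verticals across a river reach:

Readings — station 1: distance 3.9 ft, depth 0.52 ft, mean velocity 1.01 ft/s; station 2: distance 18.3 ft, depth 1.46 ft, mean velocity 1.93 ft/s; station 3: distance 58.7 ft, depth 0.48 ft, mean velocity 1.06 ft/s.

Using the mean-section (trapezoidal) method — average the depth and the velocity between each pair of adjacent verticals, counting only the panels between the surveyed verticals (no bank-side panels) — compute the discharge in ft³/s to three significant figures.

Panel 1-2: Δb = 14.4 ft, d̄ = (0.52+1.46)/2 = 0.99, v̄ = (1.01+1.93)/2 = 1.47 → q = 14.4×0.99×1.47 = 20.96 ft³/s
Panel 2-3: Δb = 40.4 ft, d̄ = (1.46+0.48)/2 = 0.97, v̄ = (1.93+1.06)/2 = 1.495 → q = 40.4×0.97×1.495 = 58.59 ft³/s
Q = Σ q = 79.54 ft³/s

79.5 ft³/s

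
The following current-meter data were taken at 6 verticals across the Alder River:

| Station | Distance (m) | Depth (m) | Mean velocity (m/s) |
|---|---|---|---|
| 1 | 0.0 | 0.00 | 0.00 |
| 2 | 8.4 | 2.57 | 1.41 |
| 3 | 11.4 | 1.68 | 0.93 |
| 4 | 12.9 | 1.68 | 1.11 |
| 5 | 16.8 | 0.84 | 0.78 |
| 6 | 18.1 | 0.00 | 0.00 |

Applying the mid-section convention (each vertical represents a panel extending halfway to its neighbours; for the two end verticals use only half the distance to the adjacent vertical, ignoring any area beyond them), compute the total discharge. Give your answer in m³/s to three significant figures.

w_2 = (11.4 − 0.0)/2 = 5.7 m; q_2 = 1.41 × 2.57 × 5.7 = 20.66 m³/s
w_3 = (12.9 − 8.4)/2 = 2.25 m; q_3 = 0.93 × 1.68 × 2.25 = 3.515 m³/s
w_4 = (16.8 − 11.4)/2 = 2.7 m; q_4 = 1.11 × 1.68 × 2.7 = 5.035 m³/s
w_5 = (18.1 − 12.9)/2 = 2.6 m; q_5 = 0.78 × 0.84 × 2.6 = 1.704 m³/s
Stations 1, 6 contribute zero (depth or velocity is 0).
Q = Σ qᵢ = 30.91 m³/s

30.9 m³/s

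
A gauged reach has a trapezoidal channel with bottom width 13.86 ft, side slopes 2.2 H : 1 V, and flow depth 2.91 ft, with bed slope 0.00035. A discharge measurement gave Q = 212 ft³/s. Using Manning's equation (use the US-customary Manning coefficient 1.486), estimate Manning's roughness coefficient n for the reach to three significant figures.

0.0127

A = (b + z·y)·y = (13.86 + 2.2×2.91)×2.91 = 58.96 ft²
P = b + 2y√(1+z²) = 13.86 + 2×2.91×√(1+2.2²) = 27.92 ft
R = A/P = 58.96/27.92 = 2.111 ft
n = (1.486/Q)·A·R^(2/3)·S^(1/2) = (1.486/212) × 58.96 × 1.646 × 0.01871 = 0.01273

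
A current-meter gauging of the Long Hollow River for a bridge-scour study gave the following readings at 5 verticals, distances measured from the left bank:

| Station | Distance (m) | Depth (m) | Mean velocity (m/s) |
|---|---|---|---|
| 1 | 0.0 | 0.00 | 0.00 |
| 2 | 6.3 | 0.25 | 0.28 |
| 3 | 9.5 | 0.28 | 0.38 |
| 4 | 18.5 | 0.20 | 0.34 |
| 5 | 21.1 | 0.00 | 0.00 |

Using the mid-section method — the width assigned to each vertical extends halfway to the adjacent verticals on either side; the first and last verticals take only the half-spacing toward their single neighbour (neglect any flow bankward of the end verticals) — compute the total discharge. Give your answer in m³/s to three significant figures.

1.38 m³/s

w_2 = (9.5 − 0.0)/2 = 4.75 m; q_2 = 0.28 × 0.25 × 4.75 = 0.3325 m³/s
w_3 = (18.5 − 6.3)/2 = 6.1 m; q_3 = 0.38 × 0.28 × 6.1 = 0.6490 m³/s
w_4 = (21.1 − 9.5)/2 = 5.8 m; q_4 = 0.34 × 0.20 × 5.8 = 0.3944 m³/s
Stations 1, 5 contribute zero (depth or velocity is 0).
Q = Σ qᵢ = 1.376 m³/s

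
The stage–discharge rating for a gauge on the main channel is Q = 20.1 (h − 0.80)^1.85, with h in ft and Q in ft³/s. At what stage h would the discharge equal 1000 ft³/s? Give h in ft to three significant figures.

h − h₀ = (Q/C)^(1/b) = (1000/20.1)^(1/1.85) = 8.264 ft
h = 0.80 + 8.264 = 9.064 ft

9.06 ft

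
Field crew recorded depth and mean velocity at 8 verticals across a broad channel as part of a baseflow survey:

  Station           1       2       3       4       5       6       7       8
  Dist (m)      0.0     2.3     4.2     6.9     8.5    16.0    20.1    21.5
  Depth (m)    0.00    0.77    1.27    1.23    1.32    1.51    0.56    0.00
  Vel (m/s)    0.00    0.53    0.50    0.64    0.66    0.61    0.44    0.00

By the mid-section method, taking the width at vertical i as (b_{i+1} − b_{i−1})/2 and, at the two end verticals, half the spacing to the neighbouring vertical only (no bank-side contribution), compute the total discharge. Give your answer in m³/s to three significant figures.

14.0 m³/s

w_2 = (4.2 − 0.0)/2 = 2.1 m; q_2 = 0.53 × 0.77 × 2.1 = 0.8570 m³/s
w_3 = (6.9 − 2.3)/2 = 2.3 m; q_3 = 0.50 × 1.27 × 2.3 = 1.461 m³/s
w_4 = (8.5 − 4.2)/2 = 2.15 m; q_4 = 0.64 × 1.23 × 2.15 = 1.692 m³/s
w_5 = (16.0 − 6.9)/2 = 4.55 m; q_5 = 0.66 × 1.32 × 4.55 = 3.964 m³/s
w_6 = (20.1 − 8.5)/2 = 5.8 m; q_6 = 0.61 × 1.51 × 5.8 = 5.342 m³/s
w_7 = (21.5 − 16.0)/2 = 2.75 m; q_7 = 0.44 × 0.56 × 2.75 = 0.6776 m³/s
Stations 1, 8 contribute zero (depth or velocity is 0).
Q = Σ qᵢ = 13.99 m³/s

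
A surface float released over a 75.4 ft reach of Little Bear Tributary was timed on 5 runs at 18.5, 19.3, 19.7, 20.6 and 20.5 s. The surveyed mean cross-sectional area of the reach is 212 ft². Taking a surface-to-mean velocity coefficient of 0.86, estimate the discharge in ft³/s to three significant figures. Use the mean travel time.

697 ft³/s

t̄ = (18.5 + 19.3 + 19.7 + 20.6 + 20.5) / 5 = 19.72 s
v_surface = L / t̄ = 75.4 / 19.72 = 3.824 ft/s
v_mean = 0.86 × 3.824 = 3.288 ft/s
Q = A × v_mean = 212 × 3.288 = 697.1 ft³/s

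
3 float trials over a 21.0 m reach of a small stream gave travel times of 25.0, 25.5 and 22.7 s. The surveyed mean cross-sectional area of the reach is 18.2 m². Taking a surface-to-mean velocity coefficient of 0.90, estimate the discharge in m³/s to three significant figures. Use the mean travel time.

t̄ = (25.0 + 25.5 + 22.7) / 3 = 24.4 s
v_surface = L / t̄ = 21.0 / 24.4 = 0.8607 m/s
v_mean = 0.90 × 0.8607 = 0.7746 m/s
Q = A × v_mean = 18.2 × 0.7746 = 14.10 m³/s

14.1 m³/s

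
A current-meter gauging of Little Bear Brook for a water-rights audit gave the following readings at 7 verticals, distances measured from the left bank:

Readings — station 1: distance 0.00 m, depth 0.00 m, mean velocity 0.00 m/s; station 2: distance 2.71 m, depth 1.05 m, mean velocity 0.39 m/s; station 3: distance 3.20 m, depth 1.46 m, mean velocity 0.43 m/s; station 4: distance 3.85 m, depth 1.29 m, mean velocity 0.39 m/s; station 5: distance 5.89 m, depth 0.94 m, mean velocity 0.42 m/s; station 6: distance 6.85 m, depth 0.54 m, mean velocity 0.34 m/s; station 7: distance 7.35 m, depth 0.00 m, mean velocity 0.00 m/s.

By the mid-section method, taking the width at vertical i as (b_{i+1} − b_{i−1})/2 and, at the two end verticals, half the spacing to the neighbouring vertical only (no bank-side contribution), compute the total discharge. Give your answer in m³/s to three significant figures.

w_2 = (3.20 − 0.00)/2 = 1.6 m; q_2 = 0.39 × 1.05 × 1.6 = 0.6552 m³/s
w_3 = (3.85 − 2.71)/2 = 0.57 m; q_3 = 0.43 × 1.46 × 0.57 = 0.3578 m³/s
w_4 = (5.89 − 3.20)/2 = 1.345 m; q_4 = 0.39 × 1.29 × 1.345 = 0.6767 m³/s
w_5 = (6.85 − 3.85)/2 = 1.5 m; q_5 = 0.42 × 0.94 × 1.5 = 0.5922 m³/s
w_6 = (7.35 − 5.89)/2 = 0.73 m; q_6 = 0.34 × 0.54 × 0.73 = 0.1340 m³/s
Stations 1, 7 contribute zero (depth or velocity is 0).
Q = Σ qᵢ = 2.416 m³/s

2.42 m³/s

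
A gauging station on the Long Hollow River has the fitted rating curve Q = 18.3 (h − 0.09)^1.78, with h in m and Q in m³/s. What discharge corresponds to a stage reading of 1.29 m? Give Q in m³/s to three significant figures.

25.3 m³/s

Q = 18.3 × (1.29 − 0.09)^1.78 = 18.3 × 1.2^1.78 = 25.32 m³/s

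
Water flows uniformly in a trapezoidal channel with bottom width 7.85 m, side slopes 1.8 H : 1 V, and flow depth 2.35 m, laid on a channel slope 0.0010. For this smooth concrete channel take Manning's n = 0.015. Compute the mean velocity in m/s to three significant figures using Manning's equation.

2.91 m/s

A = (b + z·y)·y = (7.85 + 1.8×2.35)×2.35 = 28.39 m²
P = b + 2y√(1+z²) = 7.85 + 2×2.35×√(1+1.8²) = 17.53 m
R = A/P = 28.39/17.53 = 1.620 m
Q = (1/n)·A·R^(2/3)·S^(1/2) = (1/0.015) × 28.39 × 1.620^(2/3) × 0.0010^(1/2) = 82.54 m³/s
V = Q/A = 82.54/28.39 = 2.907 m/s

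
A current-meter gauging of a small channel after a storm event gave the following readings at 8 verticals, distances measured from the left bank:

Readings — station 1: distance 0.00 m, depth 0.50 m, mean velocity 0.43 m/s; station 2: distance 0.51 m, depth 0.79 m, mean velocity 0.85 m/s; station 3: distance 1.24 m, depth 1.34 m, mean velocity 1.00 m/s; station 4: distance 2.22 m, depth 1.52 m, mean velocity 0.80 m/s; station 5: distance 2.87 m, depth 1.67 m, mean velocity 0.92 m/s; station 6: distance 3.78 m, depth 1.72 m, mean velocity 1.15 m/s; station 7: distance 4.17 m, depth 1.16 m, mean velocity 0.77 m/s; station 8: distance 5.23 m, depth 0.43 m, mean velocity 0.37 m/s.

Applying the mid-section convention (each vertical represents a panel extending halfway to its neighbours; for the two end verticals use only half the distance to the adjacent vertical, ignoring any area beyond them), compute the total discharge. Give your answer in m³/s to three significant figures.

5.82 m³/s

w_1 = (0.51 − 0.00)/2 = 0.255 m; q_1 = 0.43 × 0.50 × 0.255 = 0.05483 m³/s
w_2 = (1.24 − 0.00)/2 = 0.62 m; q_2 = 0.85 × 0.79 × 0.62 = 0.4163 m³/s
w_3 = (2.22 − 0.51)/2 = 0.855 m; q_3 = 1.00 × 1.34 × 0.855 = 1.146 m³/s
w_4 = (2.87 − 1.24)/2 = 0.815 m; q_4 = 0.80 × 1.52 × 0.815 = 0.9910 m³/s
w_5 = (3.78 − 2.22)/2 = 0.78 m; q_5 = 0.92 × 1.67 × 0.78 = 1.198 m³/s
w_6 = (4.17 − 2.87)/2 = 0.65 m; q_6 = 1.15 × 1.72 × 0.65 = 1.286 m³/s
w_7 = (5.23 − 3.78)/2 = 0.725 m; q_7 = 0.77 × 1.16 × 0.725 = 0.6476 m³/s
w_8 = (5.23 − 4.17)/2 = 0.53 m; q_8 = 0.37 × 0.43 × 0.53 = 0.08432 m³/s
Q = Σ qᵢ = 5.824 m³/s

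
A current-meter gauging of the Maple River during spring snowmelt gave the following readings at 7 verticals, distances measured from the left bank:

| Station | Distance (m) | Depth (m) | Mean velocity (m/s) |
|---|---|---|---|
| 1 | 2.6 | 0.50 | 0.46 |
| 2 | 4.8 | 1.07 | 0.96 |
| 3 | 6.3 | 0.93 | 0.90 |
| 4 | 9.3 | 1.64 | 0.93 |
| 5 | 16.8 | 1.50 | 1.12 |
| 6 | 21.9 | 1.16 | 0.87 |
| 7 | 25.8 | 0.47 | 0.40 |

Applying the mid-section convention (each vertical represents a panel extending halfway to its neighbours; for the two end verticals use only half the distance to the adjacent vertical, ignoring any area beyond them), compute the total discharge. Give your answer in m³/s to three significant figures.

27.5 m³/s

w_1 = (4.8 − 2.6)/2 = 1.1 m; q_1 = 0.46 × 0.50 × 1.1 = 0.2530 m³/s
w_2 = (6.3 − 2.6)/2 = 1.85 m; q_2 = 0.96 × 1.07 × 1.85 = 1.900 m³/s
w_3 = (9.3 − 4.8)/2 = 2.25 m; q_3 = 0.90 × 0.93 × 2.25 = 1.883 m³/s
w_4 = (16.8 − 6.3)/2 = 5.25 m; q_4 = 0.93 × 1.64 × 5.25 = 8.007 m³/s
w_5 = (21.9 − 9.3)/2 = 6.3 m; q_5 = 1.12 × 1.50 × 6.3 = 10.58 m³/s
w_6 = (25.8 − 16.8)/2 = 4.5 m; q_6 = 0.87 × 1.16 × 4.5 = 4.541 m³/s
w_7 = (25.8 − 21.9)/2 = 1.95 m; q_7 = 0.40 × 0.47 × 1.95 = 0.3666 m³/s
Q = Σ qᵢ = 27.54 m³/s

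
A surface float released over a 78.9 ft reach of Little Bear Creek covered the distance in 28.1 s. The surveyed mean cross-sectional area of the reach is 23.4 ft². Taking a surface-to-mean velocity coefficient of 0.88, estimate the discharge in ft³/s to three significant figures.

57.8 ft³/s

v_surface = L / t̄ = 78.9 / 28.1 = 2.808 ft/s
v_mean = 0.88 × 2.808 = 2.471 ft/s
Q = A × v_mean = 23.4 × 2.471 = 57.82 ft³/s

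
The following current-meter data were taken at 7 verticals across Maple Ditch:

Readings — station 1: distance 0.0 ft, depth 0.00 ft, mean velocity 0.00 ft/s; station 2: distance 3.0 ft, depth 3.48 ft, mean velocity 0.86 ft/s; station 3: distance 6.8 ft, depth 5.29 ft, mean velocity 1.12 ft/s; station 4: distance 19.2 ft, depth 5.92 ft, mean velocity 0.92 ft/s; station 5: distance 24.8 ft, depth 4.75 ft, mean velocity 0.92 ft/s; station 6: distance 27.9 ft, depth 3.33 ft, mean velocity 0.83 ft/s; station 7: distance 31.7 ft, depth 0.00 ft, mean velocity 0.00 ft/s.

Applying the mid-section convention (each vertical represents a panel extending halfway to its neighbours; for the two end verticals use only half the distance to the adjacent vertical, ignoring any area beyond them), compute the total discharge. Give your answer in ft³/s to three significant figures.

w_2 = (6.8 − 0.0)/2 = 3.4 ft; q_2 = 0.86 × 3.48 × 3.4 = 10.18 ft³/s
w_3 = (19.2 − 3.0)/2 = 8.1 ft; q_3 = 1.12 × 5.29 × 8.1 = 47.99 ft³/s
w_4 = (24.8 − 6.8)/2 = 9 ft; q_4 = 0.92 × 5.92 × 9 = 49.02 ft³/s
w_5 = (27.9 − 19.2)/2 = 4.35 ft; q_5 = 0.92 × 4.75 × 4.35 = 19.01 ft³/s
w_6 = (31.7 − 24.8)/2 = 3.45 ft; q_6 = 0.83 × 3.33 × 3.45 = 9.535 ft³/s
Stations 1, 7 contribute zero (depth or velocity is 0).
Q = Σ qᵢ = 135.7 ft³/s

136 ft³/s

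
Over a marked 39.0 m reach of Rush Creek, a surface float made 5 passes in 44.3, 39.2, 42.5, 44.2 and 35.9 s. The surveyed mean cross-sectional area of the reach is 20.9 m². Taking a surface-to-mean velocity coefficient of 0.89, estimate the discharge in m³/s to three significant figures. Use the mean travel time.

t̄ = (44.3 + 39.2 + 42.5 + 44.2 + 35.9) / 5 = 41.22 s
v_surface = L / t̄ = 39.0 / 41.22 = 0.9461 m/s
v_mean = 0.89 × 0.9461 = 0.8421 m/s
Q = A × v_mean = 20.9 × 0.8421 = 17.60 m³/s

17.6 m³/s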